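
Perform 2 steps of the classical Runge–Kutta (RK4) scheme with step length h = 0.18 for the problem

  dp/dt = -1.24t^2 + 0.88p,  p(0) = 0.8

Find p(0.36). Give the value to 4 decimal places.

RK4: k1 = f(t_n, p_n); k2 = f(t_n + h/2, p_n + (h/2)·k1); k3 = f(t_n + h/2, p_n + (h/2)·k2); k4 = f(t_n + h, p_n + h·k3); p_{n+1} = p_n + (h/6)·(k1 + 2k2 + 2k3 + k4).
t=0.000000, p=0.800000:
  k1 = f(0.000000, 0.800000) = 0.704000
  k2 = f(0.090000, 0.863360) = 0.749713
  k3 = f(0.090000, 0.867474) = 0.753333
  k4 = f(0.180000, 0.935600) = 0.783152
  p ← 0.800000 + (0.18/6)·(k1 + 2k2 + 2k3 + k4) = 0.934797
t=0.180000, p=0.934797:
  k1 = f(0.180000, 0.934797) = 0.782446
  k2 = f(0.270000, 1.005217) = 0.794195
  k3 = f(0.270000, 1.006275) = 0.795126
  k4 = f(0.360000, 1.077920) = 0.787866
  p ← 0.934797 + (0.18/6)·(k1 + 2k2 + 2k3 + k4) = 1.077266
p(0.36) ≈ 1.0773

1.0773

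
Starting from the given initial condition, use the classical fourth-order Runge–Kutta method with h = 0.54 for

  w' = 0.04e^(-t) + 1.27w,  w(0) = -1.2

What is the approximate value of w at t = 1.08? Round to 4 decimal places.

RK4: k1 = f(t_n, w_n); k2 = f(t_n + h/2, w_n + (h/2)·k1); k3 = f(t_n + h/2, w_n + (h/2)·k2); k4 = f(t_n + h, w_n + h·k3); w_{n+1} = w_n + (h/6)·(k1 + 2k2 + 2k3 + k4).
t=0.000000, w=-1.200000:
  k1 = f(0.000000, -1.200000) = -1.484000
  k2 = f(0.270000, -1.600680) = -2.002328
  k3 = f(0.270000, -1.740629) = -2.180063
  k4 = f(0.540000, -2.377234) = -2.995777
  w ← -1.200000 + (0.54/6)·(k1 + 2k2 + 2k3 + k4) = -2.356010
t=0.540000, w=-2.356010:
  k1 = f(0.540000, -2.356010) = -2.968823
  k2 = f(0.810000, -3.157593) = -3.992349
  k3 = f(0.810000, -3.433945) = -4.343315
  k4 = f(1.080000, -4.701401) = -5.957195
  w ← -2.356010 + (0.54/6)·(k1 + 2k2 + 2k3 + k4) = -4.659772
w(1.08) ≈ -4.6598

-4.6598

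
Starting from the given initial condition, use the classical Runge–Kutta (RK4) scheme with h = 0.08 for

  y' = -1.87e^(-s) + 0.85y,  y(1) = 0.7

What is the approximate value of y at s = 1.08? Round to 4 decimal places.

RK4: k1 = f(s_n, y_n); k2 = f(s_n + h/2, y_n + (h/2)·k1); k3 = f(s_n + h/2, y_n + (h/2)·k2); k4 = f(s_n + h, y_n + h·k3); y_{n+1} = y_n + (h/6)·(k1 + 2k2 + 2k3 + k4).
s=1.000000, y=0.700000:
  k1 = f(1.000000, 0.700000) = -0.092935
  k2 = f(1.040000, 0.696283) = -0.069120
  k3 = f(1.040000, 0.697235) = -0.068310
  k4 = f(1.080000, 0.694535) = -0.044689
  y ← 0.700000 + (0.08/6)·(k1 + 2k2 + 2k3 + k4) = 0.694500
y(1.08) ≈ 0.6945

0.6945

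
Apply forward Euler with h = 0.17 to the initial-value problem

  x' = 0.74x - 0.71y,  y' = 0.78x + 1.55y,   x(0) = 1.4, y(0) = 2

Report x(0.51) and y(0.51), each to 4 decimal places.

0.8880, 4.7100

Euler on (x,y): x_{n+1} = x_n + h·x', y_{n+1} = y_n + h·y'.
0.000000: (1.400000, 2.000000); f=(-0.384000, 4.192000) → (1.334720, 2.712640)
0.170000: (1.334720, 2.712640); f=(-0.938282, 5.245674) → (1.175212, 3.604405)
0.340000: (1.175212, 3.604405); f=(-1.689470, 6.503492) → (0.888002, 4.709998)
(x(0.51), y(0.51)) ≈ (0.8880, 4.7100)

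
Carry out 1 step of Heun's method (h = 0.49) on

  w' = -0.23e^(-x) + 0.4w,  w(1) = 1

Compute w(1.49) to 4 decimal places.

1.1777

Heun: k1 = f(x_n, w_n); k2 = f(x_n + h, w_n + h·k1); w_{n+1} = w_n + (h/2)·(k1 + k2).
x=1.000000, w=1.000000:
  k1 = f(1.000000, 1.000000) = 0.315388
  k2 = f(1.490000, 1.154540) = 0.409980
  w ← 1.000000 + (0.49/2)·(0.315388 + 0.409980) = 1.177715
w(1.49) ≈ 1.1777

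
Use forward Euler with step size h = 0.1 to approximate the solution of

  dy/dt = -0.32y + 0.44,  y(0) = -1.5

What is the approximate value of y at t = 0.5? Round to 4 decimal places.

-1.0685

Euler: y_{n+1} = y_n + h·f(t_n, y_n).
t=0.000000, y=-1.500000: f=0.920000 → y ← -1.500000 + 0.1·0.920000 = -1.408000
t=0.100000, y=-1.408000: f=0.890560 → y ← -1.408000 + 0.1·0.890560 = -1.318944
t=0.200000, y=-1.318944: f=0.862062 → y ← -1.318944 + 0.1·0.862062 = -1.232738
t=0.300000, y=-1.232738: f=0.834476 → y ← -1.232738 + 0.1·0.834476 = -1.149290
t=0.400000, y=-1.149290: f=0.807773 → y ← -1.149290 + 0.1·0.807773 = -1.068513
y(0.5) ≈ -1.0685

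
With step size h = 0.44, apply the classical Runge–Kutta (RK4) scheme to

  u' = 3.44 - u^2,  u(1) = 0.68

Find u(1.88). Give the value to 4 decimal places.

1.7649

RK4: k1 = f(x_n, u_n); k2 = f(x_n + h/2, u_n + (h/2)·k1); k3 = f(x_n + h/2, u_n + (h/2)·k2); k4 = f(x_n + h, u_n + h·k3); u_{n+1} = u_n + (h/6)·(k1 + 2k2 + 2k3 + k4).
x=1.000000, u=0.680000:
  k1 = f(1.000000, 0.680000) = 2.977600
  k2 = f(1.220000, 1.335072) = 1.657583
  k3 = f(1.220000, 1.044668) = 2.348668
  k4 = f(1.440000, 1.713414) = 0.504212
  u ← 0.680000 + (0.44/6)·(k1 + 2k2 + 2k3 + k4) = 1.522916
x=1.440000, u=1.522916:
  k1 = f(1.440000, 1.522916) = 1.120726
  k2 = f(1.660000, 1.769476) = 0.308955
  k3 = f(1.660000, 1.590886) = 0.909080
  k4 = f(1.880000, 1.922912) = -0.257590
  u ← 1.522916 + (0.44/6)·(k1 + 2k2 + 2k3 + k4) = 1.764858
u(1.88) ≈ 1.7649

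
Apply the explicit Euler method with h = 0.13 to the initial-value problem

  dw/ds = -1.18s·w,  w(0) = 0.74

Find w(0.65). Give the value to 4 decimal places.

Euler: w_{n+1} = w_n + h·f(s_n, w_n).
s=0.000000, w=0.740000: f=0.000000 → w ← 0.740000 + 0.13·0.000000 = 0.740000
s=0.130000, w=0.740000: f=-0.113516 → w ← 0.740000 + 0.13·(-0.113516) = 0.725243
s=0.260000, w=0.725243: f=-0.222505 → w ← 0.725243 + 0.13·(-0.222505) = 0.696317
s=0.390000, w=0.696317: f=-0.320445 → w ← 0.696317 + 0.13·(-0.320445) = 0.654659
s=0.520000, w=0.654659: f=-0.401699 → w ← 0.654659 + 0.13·(-0.401699) = 0.602439
w(0.65) ≈ 0.6024

0.6024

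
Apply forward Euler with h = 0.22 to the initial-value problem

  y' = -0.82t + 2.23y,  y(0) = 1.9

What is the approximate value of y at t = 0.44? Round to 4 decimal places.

Euler: y_{n+1} = y_n + h·f(t_n, y_n).
t=0.000000, y=1.900000: f=4.237000 → y ← 1.900000 + 0.22·4.237000 = 2.832140
t=0.220000, y=2.832140: f=6.135272 → y ← 2.832140 + 0.22·6.135272 = 4.181900
y(0.44) ≈ 4.1819

4.1819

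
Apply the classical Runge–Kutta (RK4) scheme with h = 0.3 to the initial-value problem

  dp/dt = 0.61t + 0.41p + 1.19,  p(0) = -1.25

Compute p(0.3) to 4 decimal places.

RK4: k1 = f(t_n, p_n); k2 = f(t_n + h/2, p_n + (h/2)·k1); k3 = f(t_n + h/2, p_n + (h/2)·k2); k4 = f(t_n + h, p_n + h·k3); p_{n+1} = p_n + (h/6)·(k1 + 2k2 + 2k3 + k4).
t=0.000000, p=-1.250000:
  k1 = f(0.000000, -1.250000) = 0.677500
  k2 = f(0.150000, -1.148375) = 0.810666
  k3 = f(0.150000, -1.128400) = 0.818856
  k4 = f(0.300000, -1.004343) = 0.961219
  p ← -1.250000 + (0.3/6)·(k1 + 2k2 + 2k3 + k4) = -1.005112
p(0.3) ≈ -1.0051

-1.0051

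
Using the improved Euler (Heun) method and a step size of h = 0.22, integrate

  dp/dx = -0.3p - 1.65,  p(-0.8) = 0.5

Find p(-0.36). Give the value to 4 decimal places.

Heun: k1 = f(x_n, p_n); k2 = f(x_n + h, p_n + h·k1); p_{n+1} = p_n + (h/2)·(k1 + k2).
x=-0.800000, p=0.500000:
  k1 = f(-0.800000, 0.500000) = -1.800000
  k2 = f(-0.580000, 0.104000) = -1.681200
  p ← 0.500000 + (0.22/2)·(-1.800000 + (-1.681200)) = 0.117068
x=-0.580000, p=0.117068:
  k1 = f(-0.580000, 0.117068) = -1.685120
  k2 = f(-0.360000, -0.253658) = -1.573902
  p ← 0.117068 + (0.22/2)·(-1.685120 + (-1.573902)) = -0.241425
p(-0.36) ≈ -0.2414

-0.2414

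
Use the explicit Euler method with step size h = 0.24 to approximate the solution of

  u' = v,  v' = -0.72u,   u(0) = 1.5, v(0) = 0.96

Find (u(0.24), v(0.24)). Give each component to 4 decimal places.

1.7304, 0.7008

Euler on (u,v): u_{n+1} = u_n + h·u', v_{n+1} = v_n + h·v'.
0.000000: (1.500000, 0.960000); f=(0.960000, -1.080000) → (1.730400, 0.700800)
(u(0.24), v(0.24)) ≈ (1.7304, 0.7008)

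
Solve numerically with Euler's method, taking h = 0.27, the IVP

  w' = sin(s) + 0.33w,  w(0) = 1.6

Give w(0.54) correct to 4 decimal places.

Euler: w_{n+1} = w_n + h·f(s_n, w_n).
s=0.000000, w=1.600000: f=0.528000 → w ← 1.600000 + 0.27·0.528000 = 1.742560
s=0.270000, w=1.742560: f=0.841776 → w ← 1.742560 + 0.27·0.841776 = 1.969840
w(0.54) ≈ 1.9698

1.9698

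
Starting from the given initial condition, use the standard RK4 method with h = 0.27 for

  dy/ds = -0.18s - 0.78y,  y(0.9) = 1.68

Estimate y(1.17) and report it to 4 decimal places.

1.3154

RK4: k1 = f(s_n, y_n); k2 = f(s_n + h/2, y_n + (h/2)·k1); k3 = f(s_n + h/2, y_n + (h/2)·k2); k4 = f(s_n + h, y_n + h·k3); y_{n+1} = y_n + (h/6)·(k1 + 2k2 + 2k3 + k4).
s=0.900000, y=1.680000:
  k1 = f(0.900000, 1.680000) = -1.472400
  k2 = f(1.035000, 1.481226) = -1.341656
  k3 = f(1.035000, 1.498876) = -1.355424
  k4 = f(1.170000, 1.314036) = -1.235548
  y ← 1.680000 + (0.27/6)·(k1 + 2k2 + 2k3 + k4) = 1.315405
y(1.17) ≈ 1.3154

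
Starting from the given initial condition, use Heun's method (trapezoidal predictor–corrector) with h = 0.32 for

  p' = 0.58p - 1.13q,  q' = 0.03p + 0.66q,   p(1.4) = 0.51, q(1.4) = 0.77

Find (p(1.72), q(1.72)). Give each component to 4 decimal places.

Heun on (p,q): k1 = f(s_n, state_n); k2 = f(s_n + h, state_n + h·k1); state_{n+1} = state_n + (h/2)·(k1 + k2).
1.400000: (0.510000, 0.770000)
  k1 = (-0.574300, 0.523500)
  predictor → (0.326224, 0.937520)
  k2 = (-0.870188, 0.628550)
  → (0.278882, 0.954328)
(p(1.72), q(1.72)) ≈ (0.2789, 0.9543)

0.2789, 0.9543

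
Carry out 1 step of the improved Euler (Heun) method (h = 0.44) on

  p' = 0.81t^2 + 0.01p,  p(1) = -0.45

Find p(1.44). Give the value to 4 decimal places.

0.0965

Heun: k1 = f(t_n, p_n); k2 = f(t_n + h, p_n + h·k1); p_{n+1} = p_n + (h/2)·(k1 + k2).
t=1.000000, p=-0.450000:
  k1 = f(1.000000, -0.450000) = 0.805500
  k2 = f(1.440000, -0.095580) = 1.678660
  p ← -0.450000 + (0.44/2)·(0.805500 + 1.678660) = 0.096515
p(1.44) ≈ 0.0965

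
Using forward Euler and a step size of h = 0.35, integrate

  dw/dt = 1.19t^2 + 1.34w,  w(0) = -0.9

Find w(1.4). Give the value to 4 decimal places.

-3.3220

Euler: w_{n+1} = w_n + h·f(t_n, w_n).
t=0.000000, w=-0.900000: f=-1.206000 → w ← -0.900000 + 0.35·(-1.206000) = -1.322100
t=0.350000, w=-1.322100: f=-1.625839 → w ← -1.322100 + 0.35·(-1.625839) = -1.891144
t=0.700000, w=-1.891144: f=-1.951032 → w ← -1.891144 + 0.35·(-1.951032) = -2.574005
t=1.050000, w=-2.574005: f=-2.137192 → w ← -2.574005 + 0.35·(-2.137192) = -3.322022
w(1.4) ≈ -3.3220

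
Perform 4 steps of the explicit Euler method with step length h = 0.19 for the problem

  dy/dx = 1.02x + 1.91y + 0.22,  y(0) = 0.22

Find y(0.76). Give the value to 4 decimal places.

Euler: y_{n+1} = y_n + h·f(x_n, y_n).
x=0.000000, y=0.220000: f=0.640200 → y ← 0.220000 + 0.19·0.640200 = 0.341638
x=0.190000, y=0.341638: f=1.066329 → y ← 0.341638 + 0.19·1.066329 = 0.544240
x=0.380000, y=0.544240: f=1.647099 → y ← 0.544240 + 0.19·1.647099 = 0.857189
x=0.570000, y=0.857189: f=2.438632 → y ← 0.857189 + 0.19·2.438632 = 1.320529
y(0.76) ≈ 1.3205

1.3205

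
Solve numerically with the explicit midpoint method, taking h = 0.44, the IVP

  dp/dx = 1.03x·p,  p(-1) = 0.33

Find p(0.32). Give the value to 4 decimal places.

0.2167

Midpoint: k1 = f(x_n, p_n); k2 = f(x_n + h/2, p_n + (h/2)·k1); p_{n+1} = p_n + h·k2.
x=-1.000000, p=0.330000:
  k1 = f(-1.000000, 0.330000) = -0.339900
  k2 = f(-0.780000, 0.255222) = -0.205045
  p ← 0.330000 + 0.44·(-0.205045) = 0.239780
x=-0.560000, p=0.239780:
  k1 = f(-0.560000, 0.239780) = -0.138305
  k2 = f(-0.340000, 0.209353) = -0.073315
  p ← 0.239780 + 0.44·(-0.073315) = 0.207521
x=-0.120000, p=0.207521:
  k1 = f(-0.120000, 0.207521) = -0.025650
  k2 = f(0.100000, 0.201878) = 0.020793
  p ← 0.207521 + 0.44·0.020793 = 0.216670
p(0.32) ≈ 0.2167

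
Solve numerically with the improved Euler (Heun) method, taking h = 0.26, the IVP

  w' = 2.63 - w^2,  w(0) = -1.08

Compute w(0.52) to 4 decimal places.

0.0237

Heun: k1 = f(s_n, w_n); k2 = f(s_n + h, w_n + h·k1); w_{n+1} = w_n + (h/2)·(k1 + k2).
s=0.000000, w=-1.080000:
  k1 = f(0.000000, -1.080000) = 1.463600
  k2 = f(0.260000, -0.699464) = 2.140750
  w ← -1.080000 + (0.26/2)·(1.463600 + 2.140750) = -0.611434
s=0.260000, w=-0.611434:
  k1 = f(0.260000, -0.611434) = 2.256148
  k2 = f(0.520000, -0.024836) = 2.629383
  w ← -0.611434 + (0.26/2)·(2.256148 + 2.629383) = 0.023685
w(0.52) ≈ 0.0237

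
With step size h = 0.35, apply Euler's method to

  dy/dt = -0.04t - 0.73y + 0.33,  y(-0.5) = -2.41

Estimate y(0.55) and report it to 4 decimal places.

-0.7264

Euler: y_{n+1} = y_n + h·f(t_n, y_n).
t=-0.500000, y=-2.410000: f=2.109300 → y ← -2.410000 + 0.35·2.109300 = -1.671745
t=-0.150000, y=-1.671745: f=1.556374 → y ← -1.671745 + 0.35·1.556374 = -1.127014
t=0.200000, y=-1.127014: f=1.144720 → y ← -1.127014 + 0.35·1.144720 = -0.726362
y(0.55) ≈ -0.7264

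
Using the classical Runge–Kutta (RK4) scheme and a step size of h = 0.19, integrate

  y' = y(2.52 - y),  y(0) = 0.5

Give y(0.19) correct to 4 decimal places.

RK4: k1 = f(t_n, y_n); k2 = f(t_n + h/2, y_n + (h/2)·k1); k3 = f(t_n + h/2, y_n + (h/2)·k2); k4 = f(t_n + h, y_n + h·k3); y_{n+1} = y_n + (h/6)·(k1 + 2k2 + 2k3 + k4).
t=0.000000, y=0.500000:
  k1 = f(0.000000, 0.500000) = 1.010000
  k2 = f(0.095000, 0.595950) = 1.146638
  k3 = f(0.095000, 0.608931) = 1.163709
  k4 = f(0.190000, 0.721105) = 1.297192
  y ← 0.500000 + (0.19/6)·(k1 + 2k2 + 2k3 + k4) = 0.719383
y(0.19) ≈ 0.7194

0.7194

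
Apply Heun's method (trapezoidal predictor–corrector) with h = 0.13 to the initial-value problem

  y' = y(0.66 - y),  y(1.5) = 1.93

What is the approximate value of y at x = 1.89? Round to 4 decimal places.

Heun: k1 = f(x_n, y_n); k2 = f(x_n + h, y_n + h·k1); y_{n+1} = y_n + (h/2)·(k1 + k2).
x=1.500000, y=1.930000:
  k1 = f(1.500000, 1.930000) = -2.451100
  k2 = f(1.630000, 1.611357) = -1.532976
  y ← 1.930000 + (0.13/2)·(-2.451100 + (-1.532976)) = 1.671035
x=1.630000, y=1.671035:
  k1 = f(1.630000, 1.671035) = -1.689475
  k2 = f(1.760000, 1.451403) = -1.148645
  y ← 1.671035 + (0.13/2)·(-1.689475 + (-1.148645)) = 1.486557
x=1.760000, y=1.486557:
  k1 = f(1.760000, 1.486557) = -1.228725
  k2 = f(1.890000, 1.326823) = -0.884756
  y ← 1.486557 + (0.13/2)·(-1.228725 + (-0.884756)) = 1.349181
y(1.89) ≈ 1.3492

1.3492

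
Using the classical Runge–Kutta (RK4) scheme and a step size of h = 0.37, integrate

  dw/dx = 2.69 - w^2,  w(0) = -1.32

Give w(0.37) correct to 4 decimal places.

RK4: k1 = f(x_n, w_n); k2 = f(x_n + h/2, w_n + (h/2)·k1); k3 = f(x_n + h/2, w_n + (h/2)·k2); k4 = f(x_n + h, w_n + h·k3); w_{n+1} = w_n + (h/6)·(k1 + 2k2 + 2k3 + k4).
x=0.000000, w=-1.320000:
  k1 = f(0.000000, -1.320000) = 0.947600
  k2 = f(0.185000, -1.144694) = 1.379676
  k3 = f(0.185000, -1.064760) = 1.556286
  k4 = f(0.370000, -0.744174) = 2.136205
  w ← -1.320000 + (0.37/6)·(k1 + 2k2 + 2k3 + k4) = -0.767730
w(0.37) ≈ -0.7677

-0.7677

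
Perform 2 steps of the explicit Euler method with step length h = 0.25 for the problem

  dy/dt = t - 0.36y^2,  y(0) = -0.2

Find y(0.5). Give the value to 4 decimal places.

-0.1448

Euler: y_{n+1} = y_n + h·f(t_n, y_n).
t=0.000000, y=-0.200000: f=-0.014400 → y ← -0.200000 + 0.25·(-0.014400) = -0.203600
t=0.250000, y=-0.203600: f=0.235077 → y ← -0.203600 + 0.25·0.235077 = -0.144831
y(0.5) ≈ -0.1448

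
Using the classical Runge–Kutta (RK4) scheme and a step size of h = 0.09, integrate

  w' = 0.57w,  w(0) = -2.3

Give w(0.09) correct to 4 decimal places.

-2.4211

RK4: k1 = f(x_n, w_n); k2 = f(x_n + h/2, w_n + (h/2)·k1); k3 = f(x_n + h/2, w_n + (h/2)·k2); k4 = f(x_n + h, w_n + h·k3); w_{n+1} = w_n + (h/6)·(k1 + 2k2 + 2k3 + k4).
x=0.000000, w=-2.300000:
  k1 = f(0.000000, -2.300000) = -1.311000
  k2 = f(0.045000, -2.358995) = -1.344627
  k3 = f(0.045000, -2.360508) = -1.345490
  k4 = f(0.090000, -2.421094) = -1.380024
  w ← -2.300000 + (0.09/6)·(k1 + 2k2 + 2k3 + k4) = -2.421069
w(0.09) ≈ -2.4211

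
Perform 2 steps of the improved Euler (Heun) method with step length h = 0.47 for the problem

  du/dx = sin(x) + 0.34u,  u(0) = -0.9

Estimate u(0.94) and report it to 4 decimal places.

Heun: k1 = f(x_n, u_n); k2 = f(x_n + h, u_n + h·k1); u_{n+1} = u_n + (h/2)·(k1 + k2).
x=0.000000, u=-0.900000:
  k1 = f(0.000000, -0.900000) = -0.306000
  k2 = f(0.470000, -1.043820) = 0.097987
  u ← -0.900000 + (0.47/2)·(-0.306000 + 0.097987) = -0.948883
x=0.470000, u=-0.948883:
  k1 = f(0.470000, -0.948883) = 0.130266
  k2 = f(0.940000, -0.887658) = 0.505754
  u ← -0.948883 + (0.47/2)·(0.130266 + 0.505754) = -0.799418
u(0.94) ≈ -0.7994

-0.7994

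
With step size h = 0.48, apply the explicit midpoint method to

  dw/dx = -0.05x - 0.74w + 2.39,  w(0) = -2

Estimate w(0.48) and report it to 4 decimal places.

Midpoint: k1 = f(x_n, w_n); k2 = f(x_n + h/2, w_n + (h/2)·k1); w_{n+1} = w_n + h·k2.
x=0.000000, w=-2.000000:
  k1 = f(0.000000, -2.000000) = 3.870000
  k2 = f(0.240000, -1.071200) = 3.170688
  w ← -2.000000 + 0.48·3.170688 = -0.478070
w(0.48) ≈ -0.4781

-0.4781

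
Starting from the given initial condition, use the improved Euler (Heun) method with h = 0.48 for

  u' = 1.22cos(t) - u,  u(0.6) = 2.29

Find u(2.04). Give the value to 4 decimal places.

Heun: k1 = f(t_n, u_n); k2 = f(t_n + h, u_n + h·k1); u_{n+1} = u_n + (h/2)·(k1 + k2).
t=0.600000, u=2.290000:
  k1 = f(0.600000, 2.290000) = -1.283091
  k2 = f(1.080000, 1.674117) = -1.099096
  u ← 2.290000 + (0.48/2)·(-1.283091 + (-1.099096)) = 1.718275
t=1.080000, u=1.718275:
  k1 = f(1.080000, 1.718275) = -1.143255
  k2 = f(1.560000, 1.169513) = -1.156342
  u ← 1.718275 + (0.48/2)·(-1.143255 + (-1.156342)) = 1.166372
t=1.560000, u=1.166372:
  k1 = f(1.560000, 1.166372) = -1.153201
  k2 = f(2.040000, 0.612836) = -1.164491
  u ← 1.166372 + (0.48/2)·(-1.153201 + (-1.164491)) = 0.610126
u(2.04) ≈ 0.6101

0.6101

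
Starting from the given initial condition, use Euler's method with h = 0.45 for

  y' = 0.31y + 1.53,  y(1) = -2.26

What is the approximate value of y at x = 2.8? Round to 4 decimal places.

-0.4246

Euler: y_{n+1} = y_n + h·f(x_n, y_n).
x=1.000000, y=-2.260000: f=0.829400 → y ← -2.260000 + 0.45·0.829400 = -1.886770
x=1.450000, y=-1.886770: f=0.945101 → y ← -1.886770 + 0.45·0.945101 = -1.461474
x=1.900000, y=-1.461474: f=1.076943 → y ← -1.461474 + 0.45·1.076943 = -0.976850
x=2.350000, y=-0.976850: f=1.227176 → y ← -0.976850 + 0.45·1.227176 = -0.424621
y(2.8) ≈ -0.4246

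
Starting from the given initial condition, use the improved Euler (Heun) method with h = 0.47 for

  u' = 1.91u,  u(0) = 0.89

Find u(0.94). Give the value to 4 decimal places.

4.7107

Heun: k1 = f(t_n, u_n); k2 = f(t_n + h, u_n + h·k1); u_{n+1} = u_n + (h/2)·(k1 + k2).
t=0.000000, u=0.890000:
  k1 = f(0.000000, 0.890000) = 1.699900
  k2 = f(0.470000, 1.688953) = 3.225900
  u ← 0.890000 + (0.47/2)·(1.699900 + 3.225900) = 2.047563
t=0.470000, u=2.047563:
  k1 = f(0.470000, 2.047563) = 3.910845
  k2 = f(0.940000, 3.885660) = 7.421611
  u ← 2.047563 + (0.47/2)·(3.910845 + 7.421611) = 4.710690
u(0.94) ≈ 4.7107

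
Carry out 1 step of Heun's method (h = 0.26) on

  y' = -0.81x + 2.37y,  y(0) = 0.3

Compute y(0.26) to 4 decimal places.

Heun: k1 = f(x_n, y_n); k2 = f(x_n + h, y_n + h·k1); y_{n+1} = y_n + (h/2)·(k1 + k2).
x=0.000000, y=0.300000:
  k1 = f(0.000000, 0.300000) = 0.711000
  k2 = f(0.260000, 0.484860) = 0.938518
  y ← 0.300000 + (0.26/2)·(0.711000 + 0.938518) = 0.514437
y(0.26) ≈ 0.5144

0.5144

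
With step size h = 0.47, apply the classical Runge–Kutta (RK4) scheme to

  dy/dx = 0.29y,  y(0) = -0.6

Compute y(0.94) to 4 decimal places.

RK4: k1 = f(x_n, y_n); k2 = f(x_n + h/2, y_n + (h/2)·k1); k3 = f(x_n + h/2, y_n + (h/2)·k2); k4 = f(x_n + h, y_n + h·k3); y_{n+1} = y_n + (h/6)·(k1 + 2k2 + 2k3 + k4).
x=0.000000, y=-0.600000:
  k1 = f(0.000000, -0.600000) = -0.174000
  k2 = f(0.235000, -0.640890) = -0.185858
  k3 = f(0.235000, -0.643677) = -0.186666
  k4 = f(0.470000, -0.687733) = -0.199443
  y ← -0.600000 + (0.47/6)·(k1 + 2k2 + 2k3 + k4) = -0.687615
x=0.470000, y=-0.687615:
  k1 = f(0.470000, -0.687615) = -0.199408
  k2 = f(0.705000, -0.734476) = -0.212998
  k3 = f(0.705000, -0.737670) = -0.213924
  k4 = f(0.940000, -0.788160) = -0.228566
  y ← -0.687615 + (0.47/6)·(k1 + 2k2 + 2k3 + k4) = -0.788024
y(0.94) ≈ -0.7880

-0.7880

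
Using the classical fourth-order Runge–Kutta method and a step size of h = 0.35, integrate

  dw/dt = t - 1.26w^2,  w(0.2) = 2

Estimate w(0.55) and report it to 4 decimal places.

1.1391

RK4: k1 = f(t_n, w_n); k2 = f(t_n + h/2, w_n + (h/2)·k1); k3 = f(t_n + h/2, w_n + (h/2)·k2); k4 = f(t_n + h, w_n + h·k3); w_{n+1} = w_n + (h/6)·(k1 + 2k2 + 2k3 + k4).
t=0.200000, w=2.000000:
  k1 = f(0.200000, 2.000000) = -4.840000
  k2 = f(0.375000, 1.153000) = -1.300055
  k3 = f(0.375000, 1.772490) = -3.583570
  k4 = f(0.550000, 0.745751) = -0.150741
  w ← 2.000000 + (0.35/6)·(k1 + 2k2 + 2k3 + k4) = 1.139117
w(0.55) ≈ 1.1391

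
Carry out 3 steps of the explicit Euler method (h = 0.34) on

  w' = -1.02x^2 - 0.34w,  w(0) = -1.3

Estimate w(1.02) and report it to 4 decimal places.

-1.0951

Euler: w_{n+1} = w_n + h·f(x_n, w_n).
x=0.000000, w=-1.300000: f=0.442000 → w ← -1.300000 + 0.34·0.442000 = -1.149720
x=0.340000, w=-1.149720: f=0.272993 → w ← -1.149720 + 0.34·0.272993 = -1.056902
x=0.680000, w=-1.056902: f=-0.112301 → w ← -1.056902 + 0.34·(-0.112301) = -1.095085
w(1.02) ≈ -1.0951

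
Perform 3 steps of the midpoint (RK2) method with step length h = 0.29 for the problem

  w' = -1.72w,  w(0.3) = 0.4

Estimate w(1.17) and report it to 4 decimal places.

0.0979

Midpoint: k1 = f(s_n, w_n); k2 = f(s_n + h/2, w_n + (h/2)·k1); w_{n+1} = w_n + h·k2.
s=0.300000, w=0.400000:
  k1 = f(0.300000, 0.400000) = -0.688000
  k2 = f(0.445000, 0.300240) = -0.516413
  w ← 0.400000 + 0.29·(-0.516413) = 0.250240
s=0.590000, w=0.250240:
  k1 = f(0.590000, 0.250240) = -0.430413
  k2 = f(0.735000, 0.187830) = -0.323068
  w ← 0.250240 + 0.29·(-0.323068) = 0.156551
s=0.880000, w=0.156551:
  k1 = f(0.880000, 0.156551) = -0.269267
  k2 = f(1.025000, 0.117507) = -0.202112
  w ← 0.156551 + 0.29·(-0.202112) = 0.097938
w(1.17) ≈ 0.0979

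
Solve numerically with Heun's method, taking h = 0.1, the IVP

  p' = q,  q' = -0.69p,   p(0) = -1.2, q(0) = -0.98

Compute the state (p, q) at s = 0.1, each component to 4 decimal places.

Heun on (p,q): k1 = f(s_n, state_n); k2 = f(s_n + h, state_n + h·k1); state_{n+1} = state_n + (h/2)·(k1 + k2).
0.000000: (-1.200000, -0.980000)
  k1 = (-0.980000, 0.828000)
  predictor → (-1.298000, -0.897200)
  k2 = (-0.897200, 0.895620)
  → (-1.293860, -0.893819)
(p(0.1), q(0.1)) ≈ (-1.2939, -0.8938)

-1.2939, -0.8938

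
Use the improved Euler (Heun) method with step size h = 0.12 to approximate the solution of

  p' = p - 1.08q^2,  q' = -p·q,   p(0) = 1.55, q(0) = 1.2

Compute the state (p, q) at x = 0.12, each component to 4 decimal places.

1.5808, 0.9976

Heun on (p,q): k1 = f(x_n, state_n); k2 = f(x_n + h, state_n + h·k1); state_{n+1} = state_n + (h/2)·(k1 + k2).
0.000000: (1.550000, 1.200000)
  k1 = (-0.005200, -1.860000)
  predictor → (1.549376, 0.976800)
  k2 = (0.518907, -1.513430)
  → (1.580822, 0.997594)
(p(0.12), q(0.12)) ≈ (1.5808, 0.9976)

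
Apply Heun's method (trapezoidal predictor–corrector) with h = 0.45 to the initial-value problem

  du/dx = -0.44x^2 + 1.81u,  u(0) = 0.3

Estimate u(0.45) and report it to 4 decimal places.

Heun: k1 = f(x_n, u_n); k2 = f(x_n + h, u_n + h·k1); u_{n+1} = u_n + (h/2)·(k1 + k2).
x=0.000000, u=0.300000:
  k1 = f(0.000000, 0.300000) = 0.543000
  k2 = f(0.450000, 0.544350) = 0.896173
  u ← 0.300000 + (0.45/2)·(0.543000 + 0.896173) = 0.623814
u(0.45) ≈ 0.6238

0.6238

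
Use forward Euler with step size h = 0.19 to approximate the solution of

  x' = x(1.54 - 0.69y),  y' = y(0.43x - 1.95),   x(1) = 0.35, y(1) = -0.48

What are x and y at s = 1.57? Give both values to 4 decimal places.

0.8356, -0.1438

Euler on (x,y): x_{n+1} = x_n + h·x', y_{n+1} = y_n + h·y'.
1.000000: (0.350000, -0.480000); f=(0.654920, 0.863760) → (0.474435, -0.315886)
1.190000: (0.474435, -0.315886); f=(0.834038, 0.551534) → (0.632902, -0.211094)
1.380000: (0.632902, -0.211094); f=(1.066854, 0.354185) → (0.835604, -0.143799)
(x(1.57), y(1.57)) ≈ (0.8356, -0.1438)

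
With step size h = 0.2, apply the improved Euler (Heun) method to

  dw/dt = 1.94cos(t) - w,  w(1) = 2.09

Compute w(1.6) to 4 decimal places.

Heun: k1 = f(t_n, w_n); k2 = f(t_n + h, w_n + h·k1); w_{n+1} = w_n + (h/2)·(k1 + k2).
t=1.000000, w=2.090000:
  k1 = f(1.000000, 2.090000) = -1.041814
  k2 = f(1.200000, 1.881637) = -1.178663
  w ← 2.090000 + (0.2/2)·(-1.041814 + (-1.178663)) = 1.867952
t=1.200000, w=1.867952:
  k1 = f(1.200000, 1.867952) = -1.164978
  k2 = f(1.400000, 1.634957) = -1.305220
  w ← 1.867952 + (0.2/2)·(-1.164978 + (-1.305220)) = 1.620932
t=1.400000, w=1.620932:
  k1 = f(1.400000, 1.620932) = -1.291196
  k2 = f(1.600000, 1.362693) = -1.419340
  w ← 1.620932 + (0.2/2)·(-1.291196 + (-1.419340)) = 1.349879
w(1.6) ≈ 1.3499

1.3499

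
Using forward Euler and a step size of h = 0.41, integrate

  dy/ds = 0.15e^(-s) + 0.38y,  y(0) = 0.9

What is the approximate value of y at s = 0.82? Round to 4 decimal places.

1.3142

Euler: y_{n+1} = y_n + h·f(s_n, y_n).
s=0.000000, y=0.900000: f=0.492000 → y ← 0.900000 + 0.41·0.492000 = 1.101720
s=0.410000, y=1.101720: f=0.518201 → y ← 1.101720 + 0.41·0.518201 = 1.314182
y(0.82) ≈ 1.3142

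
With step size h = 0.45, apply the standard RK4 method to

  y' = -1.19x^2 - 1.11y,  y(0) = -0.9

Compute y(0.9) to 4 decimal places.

RK4: k1 = f(x_n, y_n); k2 = f(x_n + h/2, y_n + (h/2)·k1); k3 = f(x_n + h/2, y_n + (h/2)·k2); k4 = f(x_n + h, y_n + h·k3); y_{n+1} = y_n + (h/6)·(k1 + 2k2 + 2k3 + k4).
x=0.000000, y=-0.900000:
  k1 = f(0.000000, -0.900000) = 0.999000
  k2 = f(0.225000, -0.675225) = 0.689256
  k3 = f(0.225000, -0.744917) = 0.766615
  k4 = f(0.450000, -0.555023) = 0.375101
  y ← -0.900000 + (0.45/6)·(k1 + 2k2 + 2k3 + k4) = -0.578562
x=0.450000, y=-0.578562:
  k1 = f(0.450000, -0.578562) = 0.401229
  k2 = f(0.675000, -0.488285) = -0.000197
  k3 = f(0.675000, -0.578606) = 0.100059
  k4 = f(0.900000, -0.533535) = -0.371676
  y ← -0.578562 + (0.45/6)·(k1 + 2k2 + 2k3 + k4) = -0.561366
y(0.9) ≈ -0.5614

-0.5614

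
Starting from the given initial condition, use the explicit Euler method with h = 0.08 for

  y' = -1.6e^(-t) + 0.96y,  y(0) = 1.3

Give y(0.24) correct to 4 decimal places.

1.2384

Euler: y_{n+1} = y_n + h·f(t_n, y_n).
t=0.000000, y=1.300000: f=-0.352000 → y ← 1.300000 + 0.08·(-0.352000) = 1.271840
t=0.080000, y=1.271840: f=-0.256020 → y ← 1.271840 + 0.08·(-0.256020) = 1.251358
t=0.160000, y=1.251358: f=-0.162126 → y ← 1.251358 + 0.08·(-0.162126) = 1.238388
y(0.24) ≈ 1.2384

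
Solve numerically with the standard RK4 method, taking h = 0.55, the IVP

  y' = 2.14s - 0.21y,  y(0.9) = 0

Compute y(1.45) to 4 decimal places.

RK4: k1 = f(s_n, y_n); k2 = f(s_n + h/2, y_n + (h/2)·k1); k3 = f(s_n + h/2, y_n + (h/2)·k2); k4 = f(s_n + h, y_n + h·k3); y_{n+1} = y_n + (h/6)·(k1 + 2k2 + 2k3 + k4).
s=0.900000, y=0.000000:
  k1 = f(0.900000, 0.000000) = 1.926000
  k2 = f(1.175000, 0.529650) = 2.403274
  k3 = f(1.175000, 0.660900) = 2.375711
  k4 = f(1.450000, 1.306641) = 2.828605
  y ← 0.000000 + (0.55/6)·(k1 + 2k2 + 2k3 + k4) = 1.311986
y(1.45) ≈ 1.3120

1.3120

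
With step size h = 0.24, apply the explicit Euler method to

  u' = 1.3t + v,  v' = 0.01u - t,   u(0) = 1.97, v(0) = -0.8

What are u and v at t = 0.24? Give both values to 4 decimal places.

Euler on (u,v): u_{n+1} = u_n + h·u', v_{n+1} = v_n + h·v'.
0.000000: (1.970000, -0.800000); f=(-0.800000, 0.019700) → (1.778000, -0.795272)
(u(0.24), v(0.24)) ≈ (1.7780, -0.7953)

1.7780, -0.7953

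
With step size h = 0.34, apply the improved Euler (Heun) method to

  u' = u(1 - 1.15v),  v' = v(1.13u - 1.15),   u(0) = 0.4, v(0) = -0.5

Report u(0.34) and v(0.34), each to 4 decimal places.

0.6573, -0.4111

Heun on (u,v): k1 = f(t_n, state_n); k2 = f(t_n + h, state_n + h·k1); state_{n+1} = state_n + (h/2)·(k1 + k2).
0.000000: (0.400000, -0.500000)
  k1 = (0.630000, 0.349000)
  predictor → (0.614200, -0.381340)
  k2 = (0.883552, 0.173873)
  → (0.657304, -0.411112)
(u(0.34), v(0.34)) ≈ (0.6573, -0.4111)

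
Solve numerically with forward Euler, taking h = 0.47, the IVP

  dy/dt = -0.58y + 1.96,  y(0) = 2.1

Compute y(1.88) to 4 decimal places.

Euler: y_{n+1} = y_n + h·f(t_n, y_n).
t=0.000000, y=2.100000: f=0.742000 → y ← 2.100000 + 0.47·0.742000 = 2.448740
t=0.470000, y=2.448740: f=0.539731 → y ← 2.448740 + 0.47·0.539731 = 2.702413
t=0.940000, y=2.702413: f=0.392600 → y ← 2.702413 + 0.47·0.392600 = 2.886936
t=1.410000, y=2.886936: f=0.285577 → y ← 2.886936 + 0.47·0.285577 = 3.021157
y(1.88) ≈ 3.0212

3.0212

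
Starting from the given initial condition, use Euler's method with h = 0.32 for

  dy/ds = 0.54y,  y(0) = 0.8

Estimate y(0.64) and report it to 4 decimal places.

Euler: y_{n+1} = y_n + h·f(s_n, y_n).
s=0.000000, y=0.800000: f=0.432000 → y ← 0.800000 + 0.32·0.432000 = 0.938240
s=0.320000, y=0.938240: f=0.506650 → y ← 0.938240 + 0.32·0.506650 = 1.100368
y(0.64) ≈ 1.1004

1.1004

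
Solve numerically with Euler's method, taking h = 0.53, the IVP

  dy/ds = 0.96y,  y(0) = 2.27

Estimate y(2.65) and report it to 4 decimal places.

17.7494

Euler: y_{n+1} = y_n + h·f(s_n, y_n).
s=0.000000, y=2.270000: f=2.179200 → y ← 2.270000 + 0.53·2.179200 = 3.424976
s=0.530000, y=3.424976: f=3.287977 → y ← 3.424976 + 0.53·3.287977 = 5.167604
s=1.060000, y=5.167604: f=4.960900 → y ← 5.167604 + 0.53·4.960900 = 7.796881
s=1.590000, y=7.796881: f=7.485005 → y ← 7.796881 + 0.53·7.485005 = 11.763933
s=2.120000, y=11.763933: f=11.293376 → y ← 11.763933 + 0.53·11.293376 = 17.749423
y(2.65) ≈ 17.7494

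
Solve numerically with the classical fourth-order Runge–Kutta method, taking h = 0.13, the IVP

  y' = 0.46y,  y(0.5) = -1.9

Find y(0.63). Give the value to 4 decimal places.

-2.0171

RK4: k1 = f(x_n, y_n); k2 = f(x_n + h/2, y_n + (h/2)·k1); k3 = f(x_n + h/2, y_n + (h/2)·k2); k4 = f(x_n + h, y_n + h·k3); y_{n+1} = y_n + (h/6)·(k1 + 2k2 + 2k3 + k4).
x=0.500000, y=-1.900000:
  k1 = f(0.500000, -1.900000) = -0.874000
  k2 = f(0.565000, -1.956810) = -0.900133
  k3 = f(0.565000, -1.958509) = -0.900914
  k4 = f(0.630000, -2.017119) = -0.927875
  y ← -1.900000 + (0.13/6)·(k1 + 2k2 + 2k3 + k4) = -2.017086
y(0.63) ≈ -2.0171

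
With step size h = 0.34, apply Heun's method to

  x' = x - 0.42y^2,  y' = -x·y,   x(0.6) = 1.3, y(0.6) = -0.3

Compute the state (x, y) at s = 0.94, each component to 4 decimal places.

1.8065, -0.1845

Heun on (x,y): k1 = f(s_n, state_n); k2 = f(s_n + h, state_n + h·k1); state_{n+1} = state_n + (h/2)·(k1 + k2).
0.600000: (1.300000, -0.300000)
  k1 = (1.262200, 0.390000)
  predictor → (1.729148, -0.167400)
  k2 = (1.717378, 0.289459)
  → (1.806528, -0.184492)
(x(0.94), y(0.94)) ≈ (1.8065, -0.1845)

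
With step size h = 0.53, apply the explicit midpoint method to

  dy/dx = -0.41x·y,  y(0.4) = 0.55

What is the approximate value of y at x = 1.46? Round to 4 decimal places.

0.3633

Midpoint: k1 = f(x_n, y_n); k2 = f(x_n + h/2, y_n + (h/2)·k1); y_{n+1} = y_n + h·k2.
x=0.400000, y=0.550000:
  k1 = f(0.400000, 0.550000) = -0.090200
  k2 = f(0.665000, 0.526097) = -0.143440
  y ← 0.550000 + 0.53·(-0.143440) = 0.473977
x=0.930000, y=0.473977:
  k1 = f(0.930000, 0.473977) = -0.180727
  k2 = f(1.195000, 0.426084) = -0.208760
  y ← 0.473977 + 0.53·(-0.208760) = 0.363334
y(1.46) ≈ 0.3633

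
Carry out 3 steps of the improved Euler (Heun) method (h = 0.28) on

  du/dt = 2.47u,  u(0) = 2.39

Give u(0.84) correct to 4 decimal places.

Heun: k1 = f(t_n, u_n); k2 = f(t_n + h, u_n + h·k1); u_{n+1} = u_n + (h/2)·(k1 + k2).
t=0.000000, u=2.390000:
  k1 = f(0.000000, 2.390000) = 5.903300
  k2 = f(0.280000, 4.042924) = 9.986022
  u ← 2.390000 + (0.28/2)·(5.903300 + 9.986022) = 4.614505
t=0.280000, u=4.614505:
  k1 = f(0.280000, 4.614505) = 11.397828
  k2 = f(0.560000, 7.805897) = 19.280565
  u ← 4.614505 + (0.28/2)·(11.397828 + 19.280565) = 8.909480
t=0.560000, u=8.909480:
  k1 = f(0.560000, 8.909480) = 22.006416
  k2 = f(0.840000, 15.071277) = 37.226053
  u ← 8.909480 + (0.28/2)·(22.006416 + 37.226053) = 17.202026
u(0.84) ≈ 17.2020

17.2020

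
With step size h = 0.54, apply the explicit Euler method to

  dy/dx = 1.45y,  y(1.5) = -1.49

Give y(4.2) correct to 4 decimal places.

-26.8499

Euler: y_{n+1} = y_n + h·f(x_n, y_n).
x=1.500000, y=-1.490000: f=-2.160500 → y ← -1.490000 + 0.54·(-2.160500) = -2.656670
x=2.040000, y=-2.656670: f=-3.852171 → y ← -2.656670 + 0.54·(-3.852171) = -4.736843
x=2.580000, y=-4.736843: f=-6.868422 → y ← -4.736843 + 0.54·(-6.868422) = -8.445790
x=3.120000, y=-8.445790: f=-12.246396 → y ← -8.445790 + 0.54·(-12.246396) = -15.058844
x=3.660000, y=-15.058844: f=-21.835324 → y ← -15.058844 + 0.54·(-21.835324) = -26.849919
y(4.2) ≈ -26.8499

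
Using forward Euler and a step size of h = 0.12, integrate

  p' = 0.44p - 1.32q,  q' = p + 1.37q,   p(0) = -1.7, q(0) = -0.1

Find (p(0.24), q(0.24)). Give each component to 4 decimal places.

Euler on (p,q): p_{n+1} = p_n + h·p', q_{n+1} = q_n + h·q'.
0.000000: (-1.700000, -0.100000); f=(-0.616000, -1.837000) → (-1.773920, -0.320440)
0.120000: (-1.773920, -0.320440); f=(-0.357544, -2.212923) → (-1.816825, -0.585991)
(p(0.24), q(0.24)) ≈ (-1.8168, -0.5860)

-1.8168, -0.5860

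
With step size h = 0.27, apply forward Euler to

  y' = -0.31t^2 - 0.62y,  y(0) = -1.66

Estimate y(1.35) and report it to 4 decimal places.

Euler: y_{n+1} = y_n + h·f(t_n, y_n).
t=0.000000, y=-1.660000: f=1.029200 → y ← -1.660000 + 0.27·1.029200 = -1.382116
t=0.270000, y=-1.382116: f=0.834313 → y ← -1.382116 + 0.27·0.834313 = -1.156852
t=0.540000, y=-1.156852: f=0.626852 → y ← -1.156852 + 0.27·0.626852 = -0.987601
t=0.810000, y=-0.987601: f=0.408922 → y ← -0.987601 + 0.27·0.408922 = -0.877193
t=1.080000, y=-0.877193: f=0.182275 → y ← -0.877193 + 0.27·0.182275 = -0.827978
y(1.35) ≈ -0.8280

-0.8280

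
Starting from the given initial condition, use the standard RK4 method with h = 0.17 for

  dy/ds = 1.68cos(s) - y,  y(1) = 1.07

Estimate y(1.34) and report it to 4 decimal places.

0.9453

RK4: k1 = f(s_n, y_n); k2 = f(s_n + h/2, y_n + (h/2)·k1); k3 = f(s_n + h/2, y_n + (h/2)·k2); k4 = f(s_n + h, y_n + h·k3); y_{n+1} = y_n + (h/6)·(k1 + 2k2 + 2k3 + k4).
s=1.000000, y=1.070000:
  k1 = f(1.000000, 1.070000) = -0.162292
  k2 = f(1.085000, 1.056205) = -0.271792
  k3 = f(1.085000, 1.046898) = -0.262484
  k4 = f(1.170000, 1.025378) = -0.369923
  y ← 1.070000 + (0.17/6)·(k1 + 2k2 + 2k3 + k4) = 1.024645
s=1.170000, y=1.024645:
  k1 = f(1.170000, 1.024645) = -0.369190
  k2 = f(1.255000, 0.993264) = -0.471500
  k3 = f(1.255000, 0.984567) = -0.462804
  k4 = f(1.340000, 0.945968) = -0.561664
  y ← 1.024645 + (0.17/6)·(k1 + 2k2 + 2k3 + k4) = 0.945327
y(1.34) ≈ 0.9453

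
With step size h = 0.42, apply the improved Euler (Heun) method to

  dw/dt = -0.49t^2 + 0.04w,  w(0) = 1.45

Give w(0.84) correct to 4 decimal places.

Heun: k1 = f(t_n, w_n); k2 = f(t_n + h, w_n + h·k1); w_{n+1} = w_n + (h/2)·(k1 + k2).
t=0.000000, w=1.450000:
  k1 = f(0.000000, 1.450000) = 0.058000
  k2 = f(0.420000, 1.474360) = -0.027462
  w ← 1.450000 + (0.42/2)·(0.058000 + (-0.027462)) = 1.456413
t=0.420000, w=1.456413:
  k1 = f(0.420000, 1.456413) = -0.028179
  k2 = f(0.840000, 1.444578) = -0.287961
  w ← 1.456413 + (0.42/2)·(-0.028179 + (-0.287961)) = 1.390024
w(0.84) ≈ 1.3900

1.3900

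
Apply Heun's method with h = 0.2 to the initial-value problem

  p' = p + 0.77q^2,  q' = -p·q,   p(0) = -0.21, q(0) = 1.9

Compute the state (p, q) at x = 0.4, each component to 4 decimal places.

Heun on (p,q): k1 = f(x_n, state_n); k2 = f(x_n + h, state_n + h·k1); state_{n+1} = state_n + (h/2)·(k1 + k2).
0.000000: (-0.210000, 1.900000)
  k1 = (2.569700, 0.399000)
  predictor → (0.303940, 1.979800)
  k2 = (3.322038, -0.601740)
  → (0.379174, 1.879726)
0.200000: (0.379174, 1.879726)
  k1 = (3.099868, -0.712743)
  predictor → (0.999148, 1.737177)
  k2 = (3.322842, -1.735696)
  → (1.021445, 1.634882)
(p(0.4), q(0.4)) ≈ (1.0214, 1.6349)

1.0214, 1.6349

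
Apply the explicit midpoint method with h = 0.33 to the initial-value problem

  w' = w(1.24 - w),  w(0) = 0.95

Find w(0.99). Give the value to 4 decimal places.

1.1365

Midpoint: k1 = f(s_n, w_n); k2 = f(s_n + h/2, w_n + (h/2)·k1); w_{n+1} = w_n + h·k2.
s=0.000000, w=0.950000:
  k1 = f(0.000000, 0.950000) = 0.275500
  k2 = f(0.165000, 0.995457) = 0.243432
  w ← 0.950000 + 0.33·0.243432 = 1.030332
s=0.330000, w=1.030332:
  k1 = f(0.330000, 1.030332) = 0.216027
  k2 = f(0.495000, 1.065977) = 0.185505
  w ← 1.030332 + 0.33·0.185505 = 1.091549
s=0.660000, w=1.091549:
  k1 = f(0.660000, 1.091549) = 0.162042
  k2 = f(0.825000, 1.118286) = 0.136111
  w ← 1.091549 + 0.33·0.136111 = 1.136466
w(0.99) ≈ 1.1365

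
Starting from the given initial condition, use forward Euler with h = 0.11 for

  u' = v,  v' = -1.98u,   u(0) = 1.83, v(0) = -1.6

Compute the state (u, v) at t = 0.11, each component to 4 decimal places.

Euler on (u,v): u_{n+1} = u_n + h·u', v_{n+1} = v_n + h·v'.
0.000000: (1.830000, -1.600000); f=(-1.600000, -3.623400) → (1.654000, -1.998574)
(u(0.11), v(0.11)) ≈ (1.6540, -1.9986)

1.6540, -1.9986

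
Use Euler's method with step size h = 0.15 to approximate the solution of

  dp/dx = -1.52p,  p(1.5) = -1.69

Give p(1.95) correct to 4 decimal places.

-0.7776

Euler: p_{n+1} = p_n + h·f(x_n, p_n).
x=1.500000, p=-1.690000: f=2.568800 → p ← -1.690000 + 0.15·2.568800 = -1.304680
x=1.650000, p=-1.304680: f=1.983114 → p ← -1.304680 + 0.15·1.983114 = -1.007213
x=1.800000, p=-1.007213: f=1.530964 → p ← -1.007213 + 0.15·1.530964 = -0.777568
p(1.95) ≈ -0.7776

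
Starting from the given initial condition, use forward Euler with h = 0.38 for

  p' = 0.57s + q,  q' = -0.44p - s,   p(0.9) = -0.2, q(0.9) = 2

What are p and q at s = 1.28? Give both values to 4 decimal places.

0.7549, 1.6914

Euler on (p,q): p_{n+1} = p_n + h·p', q_{n+1} = q_n + h·q'.
0.900000: (-0.200000, 2.000000); f=(2.513000, -0.812000) → (0.754940, 1.691440)
(p(1.28), q(1.28)) ≈ (0.7549, 1.6914)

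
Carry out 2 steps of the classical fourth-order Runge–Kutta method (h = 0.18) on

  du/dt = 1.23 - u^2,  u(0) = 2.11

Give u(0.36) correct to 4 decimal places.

1.4703

RK4: k1 = f(t_n, u_n); k2 = f(t_n + h/2, u_n + (h/2)·k1); k3 = f(t_n + h/2, u_n + (h/2)·k2); k4 = f(t_n + h, u_n + h·k3); u_{n+1} = u_n + (h/6)·(k1 + 2k2 + 2k3 + k4).
t=0.000000, u=2.110000:
  k1 = f(0.000000, 2.110000) = -3.222100
  k2 = f(0.090000, 1.820011) = -2.082440
  k3 = f(0.090000, 1.922580) = -2.466315
  k4 = f(0.180000, 1.666063) = -1.545767
  u ← 2.110000 + (0.18/6)·(k1 + 2k2 + 2k3 + k4) = 1.694039
t=0.180000, u=1.694039:
  k1 = f(0.180000, 1.694039) = -1.639767
  k2 = f(0.270000, 1.546460) = -1.161537
  k3 = f(0.270000, 1.589500) = -1.296511
  k4 = f(0.360000, 1.460667) = -0.903547
  u ← 1.694039 + (0.18/6)·(k1 + 2k2 + 2k3 + k4) = 1.470256
u(0.36) ≈ 1.4703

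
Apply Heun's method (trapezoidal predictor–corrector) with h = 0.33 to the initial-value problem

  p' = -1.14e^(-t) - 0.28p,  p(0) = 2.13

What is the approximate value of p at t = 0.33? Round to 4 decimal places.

Heun: k1 = f(t_n, p_n); k2 = f(t_n + h, p_n + h·k1); p_{n+1} = p_n + (h/2)·(k1 + k2).
t=0.000000, p=2.130000:
  k1 = f(0.000000, 2.130000) = -1.736400
  k2 = f(0.330000, 1.556988) = -1.255530
  p ← 2.130000 + (0.33/2)·(-1.736400 + (-1.255530)) = 1.636332
p(0.33) ≈ 1.6363

1.6363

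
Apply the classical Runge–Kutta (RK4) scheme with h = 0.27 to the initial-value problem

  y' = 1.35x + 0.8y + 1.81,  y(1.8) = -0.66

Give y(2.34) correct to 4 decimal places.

2.0756

RK4: k1 = f(x_n, y_n); k2 = f(x_n + h/2, y_n + (h/2)·k1); k3 = f(x_n + h/2, y_n + (h/2)·k2); k4 = f(x_n + h, y_n + h·k3); y_{n+1} = y_n + (h/6)·(k1 + 2k2 + 2k3 + k4).
x=1.800000, y=-0.660000:
  k1 = f(1.800000, -0.660000) = 3.712000
  k2 = f(1.935000, -0.158880) = 4.295146
  k3 = f(1.935000, -0.080155) = 4.358126
  k4 = f(2.070000, 0.516694) = 5.017855
  y ← -0.660000 + (0.27/6)·(k1 + 2k2 + 2k3 + k4) = 0.511638
x=2.070000, y=0.511638:
  k1 = f(2.070000, 0.511638) = 5.013810
  k2 = f(2.205000, 1.188502) = 5.737552
  k3 = f(2.205000, 1.286207) = 5.815716
  k4 = f(2.340000, 2.081881) = 6.634505
  y ← 0.511638 + (0.27/6)·(k1 + 2k2 + 2k3 + k4) = 2.075606
y(2.34) ≈ 2.0756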